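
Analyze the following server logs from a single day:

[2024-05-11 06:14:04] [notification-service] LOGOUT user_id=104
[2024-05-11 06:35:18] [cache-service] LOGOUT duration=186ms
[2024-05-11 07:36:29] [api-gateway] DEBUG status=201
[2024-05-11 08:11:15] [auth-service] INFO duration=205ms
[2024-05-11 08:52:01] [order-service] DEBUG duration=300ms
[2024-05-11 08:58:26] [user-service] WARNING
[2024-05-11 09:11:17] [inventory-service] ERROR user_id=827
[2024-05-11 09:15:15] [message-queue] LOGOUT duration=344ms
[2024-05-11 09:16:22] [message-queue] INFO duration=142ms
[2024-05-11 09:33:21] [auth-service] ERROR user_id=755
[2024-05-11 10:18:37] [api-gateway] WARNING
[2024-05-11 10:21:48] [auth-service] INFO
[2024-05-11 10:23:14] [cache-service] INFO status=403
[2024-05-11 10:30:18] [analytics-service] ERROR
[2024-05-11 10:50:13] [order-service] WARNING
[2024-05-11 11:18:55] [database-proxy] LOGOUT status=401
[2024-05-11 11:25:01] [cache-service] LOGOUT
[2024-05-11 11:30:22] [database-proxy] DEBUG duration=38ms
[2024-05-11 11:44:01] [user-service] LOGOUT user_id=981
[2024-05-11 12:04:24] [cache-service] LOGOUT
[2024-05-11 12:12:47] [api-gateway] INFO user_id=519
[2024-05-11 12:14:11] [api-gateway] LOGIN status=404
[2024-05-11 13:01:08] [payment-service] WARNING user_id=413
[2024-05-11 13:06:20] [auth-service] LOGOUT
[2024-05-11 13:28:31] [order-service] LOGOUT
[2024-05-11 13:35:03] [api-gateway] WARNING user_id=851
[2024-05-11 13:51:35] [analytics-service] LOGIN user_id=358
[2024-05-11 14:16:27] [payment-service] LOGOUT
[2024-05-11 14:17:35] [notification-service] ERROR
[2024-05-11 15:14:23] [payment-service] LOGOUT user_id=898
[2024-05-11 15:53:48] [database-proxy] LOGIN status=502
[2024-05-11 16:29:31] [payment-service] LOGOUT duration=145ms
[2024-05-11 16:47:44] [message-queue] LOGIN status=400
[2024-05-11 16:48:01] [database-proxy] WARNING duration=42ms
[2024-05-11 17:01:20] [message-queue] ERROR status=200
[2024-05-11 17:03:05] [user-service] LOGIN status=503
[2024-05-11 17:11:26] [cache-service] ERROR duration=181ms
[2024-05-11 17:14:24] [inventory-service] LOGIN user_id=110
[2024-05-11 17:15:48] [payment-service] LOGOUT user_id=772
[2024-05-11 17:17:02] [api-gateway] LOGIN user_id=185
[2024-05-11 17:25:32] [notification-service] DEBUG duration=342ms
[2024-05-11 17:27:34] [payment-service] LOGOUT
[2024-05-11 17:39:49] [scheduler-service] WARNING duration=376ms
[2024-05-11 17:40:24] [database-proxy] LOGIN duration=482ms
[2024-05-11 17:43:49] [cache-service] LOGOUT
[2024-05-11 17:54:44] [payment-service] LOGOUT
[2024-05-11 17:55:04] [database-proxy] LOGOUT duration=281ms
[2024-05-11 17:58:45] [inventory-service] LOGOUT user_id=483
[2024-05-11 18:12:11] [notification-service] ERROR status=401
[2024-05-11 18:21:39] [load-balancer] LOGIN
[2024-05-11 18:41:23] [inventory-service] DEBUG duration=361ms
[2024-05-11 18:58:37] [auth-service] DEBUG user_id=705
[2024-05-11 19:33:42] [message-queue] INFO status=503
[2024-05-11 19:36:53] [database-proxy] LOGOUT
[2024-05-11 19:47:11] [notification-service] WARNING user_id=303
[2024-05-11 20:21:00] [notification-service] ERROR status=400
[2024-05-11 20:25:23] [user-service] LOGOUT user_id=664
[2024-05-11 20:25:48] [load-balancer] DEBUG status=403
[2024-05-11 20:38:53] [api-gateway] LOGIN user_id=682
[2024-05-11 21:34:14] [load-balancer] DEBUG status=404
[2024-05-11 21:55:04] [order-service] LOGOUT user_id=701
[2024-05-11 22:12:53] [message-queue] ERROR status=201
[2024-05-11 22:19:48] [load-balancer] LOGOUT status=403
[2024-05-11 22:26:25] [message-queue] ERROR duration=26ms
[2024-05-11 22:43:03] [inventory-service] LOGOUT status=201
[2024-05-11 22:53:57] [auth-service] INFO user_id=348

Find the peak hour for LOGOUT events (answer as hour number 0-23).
17

To find the peak hour:

1. Group all LOGOUT events by hour
2. Count events in each hour
3. Find hour with maximum count
4. Peak hour: 17 (with 6 events)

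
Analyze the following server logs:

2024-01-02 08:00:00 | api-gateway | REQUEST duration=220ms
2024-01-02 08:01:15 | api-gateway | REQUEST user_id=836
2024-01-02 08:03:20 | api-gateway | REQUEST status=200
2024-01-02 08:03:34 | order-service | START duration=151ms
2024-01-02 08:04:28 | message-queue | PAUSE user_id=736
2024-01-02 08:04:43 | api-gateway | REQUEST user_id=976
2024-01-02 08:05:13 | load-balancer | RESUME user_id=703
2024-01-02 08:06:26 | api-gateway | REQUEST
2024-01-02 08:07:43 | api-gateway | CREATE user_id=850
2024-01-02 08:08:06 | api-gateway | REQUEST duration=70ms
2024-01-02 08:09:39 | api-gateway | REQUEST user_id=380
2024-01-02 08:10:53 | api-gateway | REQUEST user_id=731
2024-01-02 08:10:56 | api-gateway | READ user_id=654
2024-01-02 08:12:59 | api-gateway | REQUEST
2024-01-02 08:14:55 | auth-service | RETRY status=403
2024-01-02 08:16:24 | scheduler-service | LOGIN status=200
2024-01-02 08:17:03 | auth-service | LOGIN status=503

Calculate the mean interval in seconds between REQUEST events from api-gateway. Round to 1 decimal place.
97.4

To calculate average interval:

1. Find all REQUEST events for api-gateway in order
2. Calculate time gaps between consecutive events
3. Compute mean of gaps: 779 / 8 = 97.4 seconds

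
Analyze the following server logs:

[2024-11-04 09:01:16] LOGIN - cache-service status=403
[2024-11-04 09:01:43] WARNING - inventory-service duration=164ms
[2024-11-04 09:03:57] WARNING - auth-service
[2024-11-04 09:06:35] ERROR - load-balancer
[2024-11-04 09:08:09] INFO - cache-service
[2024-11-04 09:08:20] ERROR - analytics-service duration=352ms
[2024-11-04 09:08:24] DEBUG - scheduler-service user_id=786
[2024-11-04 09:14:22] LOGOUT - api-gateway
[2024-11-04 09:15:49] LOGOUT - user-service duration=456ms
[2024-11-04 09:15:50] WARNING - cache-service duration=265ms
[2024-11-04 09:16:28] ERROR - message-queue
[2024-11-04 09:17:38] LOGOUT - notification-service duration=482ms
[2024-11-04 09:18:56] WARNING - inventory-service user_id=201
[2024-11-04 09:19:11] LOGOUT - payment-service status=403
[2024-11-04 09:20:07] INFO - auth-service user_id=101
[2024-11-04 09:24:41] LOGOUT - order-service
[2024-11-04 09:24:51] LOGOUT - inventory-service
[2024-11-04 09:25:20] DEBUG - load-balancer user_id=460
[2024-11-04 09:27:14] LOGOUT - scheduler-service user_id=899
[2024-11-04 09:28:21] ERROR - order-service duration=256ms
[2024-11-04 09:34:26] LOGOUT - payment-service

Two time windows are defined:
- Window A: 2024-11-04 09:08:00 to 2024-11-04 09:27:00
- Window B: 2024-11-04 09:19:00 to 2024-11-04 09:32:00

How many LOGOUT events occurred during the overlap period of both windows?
3

To find overlap events:

1. Window A: 2024-11-04 09:08:00 to 2024-11-04 09:27:00
2. Window B: 2024-11-04 09:19:00 to 2024-11-04 09:32:00
3. Overlap period: 2024-11-04 09:19:00 to 2024-11-04 09:27:00
4. Count LOGOUT events in overlap: 3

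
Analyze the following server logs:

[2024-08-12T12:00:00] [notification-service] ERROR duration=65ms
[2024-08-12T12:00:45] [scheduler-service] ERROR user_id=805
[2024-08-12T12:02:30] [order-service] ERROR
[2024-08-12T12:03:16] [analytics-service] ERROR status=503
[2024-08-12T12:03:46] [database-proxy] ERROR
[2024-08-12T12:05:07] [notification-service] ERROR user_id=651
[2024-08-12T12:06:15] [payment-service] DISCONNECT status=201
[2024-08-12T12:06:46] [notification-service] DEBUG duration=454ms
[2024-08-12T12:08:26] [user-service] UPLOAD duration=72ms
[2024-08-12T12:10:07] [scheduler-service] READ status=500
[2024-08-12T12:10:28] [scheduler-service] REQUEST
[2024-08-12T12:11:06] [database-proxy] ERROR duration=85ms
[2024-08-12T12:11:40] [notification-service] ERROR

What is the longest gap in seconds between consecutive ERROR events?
359

To find the longest gap:

1. Extract all ERROR events in chronological order
2. Calculate time differences between consecutive events
3. Find the maximum difference
4. Longest gap: 359 seconds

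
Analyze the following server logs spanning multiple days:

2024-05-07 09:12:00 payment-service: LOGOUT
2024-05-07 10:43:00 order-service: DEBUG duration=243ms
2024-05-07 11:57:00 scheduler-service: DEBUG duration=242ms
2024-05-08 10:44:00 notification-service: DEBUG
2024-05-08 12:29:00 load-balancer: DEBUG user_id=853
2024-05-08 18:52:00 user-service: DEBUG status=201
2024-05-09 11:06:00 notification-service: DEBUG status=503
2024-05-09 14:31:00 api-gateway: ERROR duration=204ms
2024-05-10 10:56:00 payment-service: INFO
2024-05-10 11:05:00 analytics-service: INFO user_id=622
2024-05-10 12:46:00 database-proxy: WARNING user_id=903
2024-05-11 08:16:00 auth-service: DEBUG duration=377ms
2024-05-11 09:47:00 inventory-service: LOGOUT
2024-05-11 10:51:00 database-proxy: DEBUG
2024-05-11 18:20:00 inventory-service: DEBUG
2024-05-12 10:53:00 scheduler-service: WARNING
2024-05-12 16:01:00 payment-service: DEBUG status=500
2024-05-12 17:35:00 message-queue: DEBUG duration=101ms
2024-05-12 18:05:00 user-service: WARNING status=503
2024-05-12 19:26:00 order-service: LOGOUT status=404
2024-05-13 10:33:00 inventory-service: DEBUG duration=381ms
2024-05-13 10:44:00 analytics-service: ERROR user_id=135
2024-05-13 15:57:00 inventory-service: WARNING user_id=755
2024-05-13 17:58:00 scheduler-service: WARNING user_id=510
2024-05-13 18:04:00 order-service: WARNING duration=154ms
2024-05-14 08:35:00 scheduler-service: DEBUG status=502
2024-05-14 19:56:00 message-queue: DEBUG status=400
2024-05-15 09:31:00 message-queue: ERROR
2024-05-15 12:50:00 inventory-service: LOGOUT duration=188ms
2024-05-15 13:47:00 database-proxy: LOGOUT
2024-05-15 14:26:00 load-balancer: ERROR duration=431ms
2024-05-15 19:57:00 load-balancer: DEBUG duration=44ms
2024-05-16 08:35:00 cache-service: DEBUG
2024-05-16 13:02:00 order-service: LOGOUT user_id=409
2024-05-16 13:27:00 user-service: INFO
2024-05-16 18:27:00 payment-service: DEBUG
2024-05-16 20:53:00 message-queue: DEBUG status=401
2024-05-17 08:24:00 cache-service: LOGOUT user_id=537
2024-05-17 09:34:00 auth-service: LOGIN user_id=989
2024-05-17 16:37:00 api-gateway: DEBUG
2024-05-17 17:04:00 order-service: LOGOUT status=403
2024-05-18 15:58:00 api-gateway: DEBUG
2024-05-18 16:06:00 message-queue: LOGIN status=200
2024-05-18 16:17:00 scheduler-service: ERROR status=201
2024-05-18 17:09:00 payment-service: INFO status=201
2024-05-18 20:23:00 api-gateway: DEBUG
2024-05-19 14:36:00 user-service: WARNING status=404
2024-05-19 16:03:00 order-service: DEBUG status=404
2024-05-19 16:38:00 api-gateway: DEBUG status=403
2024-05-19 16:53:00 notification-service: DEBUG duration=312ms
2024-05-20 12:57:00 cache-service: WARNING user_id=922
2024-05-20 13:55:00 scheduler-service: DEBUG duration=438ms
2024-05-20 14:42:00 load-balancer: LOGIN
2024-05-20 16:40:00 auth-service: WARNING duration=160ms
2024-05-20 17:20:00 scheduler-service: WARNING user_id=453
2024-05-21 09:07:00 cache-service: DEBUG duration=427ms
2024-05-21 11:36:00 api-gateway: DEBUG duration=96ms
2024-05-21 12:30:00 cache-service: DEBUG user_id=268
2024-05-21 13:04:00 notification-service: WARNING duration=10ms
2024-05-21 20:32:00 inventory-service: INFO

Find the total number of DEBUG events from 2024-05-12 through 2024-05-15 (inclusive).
6

To filter by date range:

1. Date range: 2024-05-12 through 2024-05-15, both dates inclusive
2. Filter for DEBUG events whose date falls in this range
3. Count matching events: 6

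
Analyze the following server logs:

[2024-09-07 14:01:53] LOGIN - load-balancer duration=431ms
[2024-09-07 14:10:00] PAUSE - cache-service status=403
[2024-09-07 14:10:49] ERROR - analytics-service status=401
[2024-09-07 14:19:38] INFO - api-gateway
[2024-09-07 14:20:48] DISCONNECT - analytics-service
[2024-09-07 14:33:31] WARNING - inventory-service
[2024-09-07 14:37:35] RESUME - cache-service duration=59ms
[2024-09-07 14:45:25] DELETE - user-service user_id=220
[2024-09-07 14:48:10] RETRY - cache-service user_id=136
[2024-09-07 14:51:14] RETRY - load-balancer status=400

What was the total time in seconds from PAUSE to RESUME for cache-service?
1655

To calculate state duration:

1. Find PAUSE event for cache-service: 2024-09-07 14:10:00
2. Find RESUME event for cache-service: 2024-09-07 14:37:35
3. Calculate duration: 2024-09-07 14:37:35 - 2024-09-07 14:10:00 = 1655 seconds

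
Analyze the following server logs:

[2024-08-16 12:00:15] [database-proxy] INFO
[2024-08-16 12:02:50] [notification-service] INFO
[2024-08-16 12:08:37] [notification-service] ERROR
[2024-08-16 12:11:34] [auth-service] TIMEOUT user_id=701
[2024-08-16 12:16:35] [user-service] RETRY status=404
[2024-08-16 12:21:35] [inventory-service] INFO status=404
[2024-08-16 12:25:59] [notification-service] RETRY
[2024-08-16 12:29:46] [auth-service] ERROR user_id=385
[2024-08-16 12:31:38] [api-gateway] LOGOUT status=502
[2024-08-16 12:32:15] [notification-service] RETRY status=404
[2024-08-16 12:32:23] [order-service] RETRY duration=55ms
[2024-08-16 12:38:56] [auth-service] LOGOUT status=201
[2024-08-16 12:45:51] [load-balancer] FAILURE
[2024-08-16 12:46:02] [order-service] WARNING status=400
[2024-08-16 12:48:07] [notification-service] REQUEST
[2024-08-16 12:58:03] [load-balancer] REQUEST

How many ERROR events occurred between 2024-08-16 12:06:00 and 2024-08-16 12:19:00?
1

To count events in the time window:

1. Window boundaries: 2024-08-16 12:06:00 to 2024-08-16 12:19:00
2. Filter for ERROR events within this window
3. Count matching events: 1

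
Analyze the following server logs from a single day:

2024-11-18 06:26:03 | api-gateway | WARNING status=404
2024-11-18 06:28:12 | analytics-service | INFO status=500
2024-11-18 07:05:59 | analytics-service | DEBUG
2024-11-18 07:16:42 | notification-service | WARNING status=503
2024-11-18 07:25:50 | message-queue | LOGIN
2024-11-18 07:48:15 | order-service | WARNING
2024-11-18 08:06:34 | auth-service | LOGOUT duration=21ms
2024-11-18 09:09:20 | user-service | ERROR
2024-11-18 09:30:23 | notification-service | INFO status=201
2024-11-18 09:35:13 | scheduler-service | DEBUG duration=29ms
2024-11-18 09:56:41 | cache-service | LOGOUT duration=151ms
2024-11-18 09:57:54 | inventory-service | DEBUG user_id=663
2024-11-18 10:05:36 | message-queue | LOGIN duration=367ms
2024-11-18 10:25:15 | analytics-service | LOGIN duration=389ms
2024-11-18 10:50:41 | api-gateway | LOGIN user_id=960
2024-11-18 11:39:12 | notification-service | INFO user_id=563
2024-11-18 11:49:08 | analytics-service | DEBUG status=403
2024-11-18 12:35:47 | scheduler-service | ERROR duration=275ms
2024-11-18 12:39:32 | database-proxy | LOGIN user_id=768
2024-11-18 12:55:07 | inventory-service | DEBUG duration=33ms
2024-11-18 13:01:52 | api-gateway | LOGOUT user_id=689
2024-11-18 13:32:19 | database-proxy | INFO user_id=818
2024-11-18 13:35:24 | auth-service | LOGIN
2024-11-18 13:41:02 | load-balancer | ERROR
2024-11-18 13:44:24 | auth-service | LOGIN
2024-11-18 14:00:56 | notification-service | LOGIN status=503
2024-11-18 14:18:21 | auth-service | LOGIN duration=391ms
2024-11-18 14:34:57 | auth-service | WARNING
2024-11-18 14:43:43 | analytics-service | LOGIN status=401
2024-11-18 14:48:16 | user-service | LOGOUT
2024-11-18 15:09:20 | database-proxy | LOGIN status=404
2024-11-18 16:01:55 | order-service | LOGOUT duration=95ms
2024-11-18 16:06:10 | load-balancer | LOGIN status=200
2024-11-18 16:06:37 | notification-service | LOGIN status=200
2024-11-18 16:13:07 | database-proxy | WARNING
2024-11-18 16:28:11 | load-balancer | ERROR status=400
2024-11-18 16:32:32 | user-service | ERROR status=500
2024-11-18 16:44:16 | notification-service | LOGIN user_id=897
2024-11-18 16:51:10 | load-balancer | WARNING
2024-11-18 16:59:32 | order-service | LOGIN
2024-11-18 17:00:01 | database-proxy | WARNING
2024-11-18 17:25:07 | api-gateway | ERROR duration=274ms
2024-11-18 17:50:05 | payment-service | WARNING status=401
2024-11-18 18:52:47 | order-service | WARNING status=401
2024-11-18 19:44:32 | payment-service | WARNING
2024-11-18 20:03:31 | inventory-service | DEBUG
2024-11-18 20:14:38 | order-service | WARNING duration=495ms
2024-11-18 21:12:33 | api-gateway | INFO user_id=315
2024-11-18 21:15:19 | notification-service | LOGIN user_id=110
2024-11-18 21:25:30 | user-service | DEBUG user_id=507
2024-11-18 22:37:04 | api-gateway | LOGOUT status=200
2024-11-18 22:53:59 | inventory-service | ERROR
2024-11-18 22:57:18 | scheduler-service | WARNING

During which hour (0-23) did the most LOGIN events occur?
16

To find the peak hour:

1. Group all LOGIN events by hour
2. Count events in each hour
3. Find hour with maximum count
4. Peak hour: 16 (with 4 events)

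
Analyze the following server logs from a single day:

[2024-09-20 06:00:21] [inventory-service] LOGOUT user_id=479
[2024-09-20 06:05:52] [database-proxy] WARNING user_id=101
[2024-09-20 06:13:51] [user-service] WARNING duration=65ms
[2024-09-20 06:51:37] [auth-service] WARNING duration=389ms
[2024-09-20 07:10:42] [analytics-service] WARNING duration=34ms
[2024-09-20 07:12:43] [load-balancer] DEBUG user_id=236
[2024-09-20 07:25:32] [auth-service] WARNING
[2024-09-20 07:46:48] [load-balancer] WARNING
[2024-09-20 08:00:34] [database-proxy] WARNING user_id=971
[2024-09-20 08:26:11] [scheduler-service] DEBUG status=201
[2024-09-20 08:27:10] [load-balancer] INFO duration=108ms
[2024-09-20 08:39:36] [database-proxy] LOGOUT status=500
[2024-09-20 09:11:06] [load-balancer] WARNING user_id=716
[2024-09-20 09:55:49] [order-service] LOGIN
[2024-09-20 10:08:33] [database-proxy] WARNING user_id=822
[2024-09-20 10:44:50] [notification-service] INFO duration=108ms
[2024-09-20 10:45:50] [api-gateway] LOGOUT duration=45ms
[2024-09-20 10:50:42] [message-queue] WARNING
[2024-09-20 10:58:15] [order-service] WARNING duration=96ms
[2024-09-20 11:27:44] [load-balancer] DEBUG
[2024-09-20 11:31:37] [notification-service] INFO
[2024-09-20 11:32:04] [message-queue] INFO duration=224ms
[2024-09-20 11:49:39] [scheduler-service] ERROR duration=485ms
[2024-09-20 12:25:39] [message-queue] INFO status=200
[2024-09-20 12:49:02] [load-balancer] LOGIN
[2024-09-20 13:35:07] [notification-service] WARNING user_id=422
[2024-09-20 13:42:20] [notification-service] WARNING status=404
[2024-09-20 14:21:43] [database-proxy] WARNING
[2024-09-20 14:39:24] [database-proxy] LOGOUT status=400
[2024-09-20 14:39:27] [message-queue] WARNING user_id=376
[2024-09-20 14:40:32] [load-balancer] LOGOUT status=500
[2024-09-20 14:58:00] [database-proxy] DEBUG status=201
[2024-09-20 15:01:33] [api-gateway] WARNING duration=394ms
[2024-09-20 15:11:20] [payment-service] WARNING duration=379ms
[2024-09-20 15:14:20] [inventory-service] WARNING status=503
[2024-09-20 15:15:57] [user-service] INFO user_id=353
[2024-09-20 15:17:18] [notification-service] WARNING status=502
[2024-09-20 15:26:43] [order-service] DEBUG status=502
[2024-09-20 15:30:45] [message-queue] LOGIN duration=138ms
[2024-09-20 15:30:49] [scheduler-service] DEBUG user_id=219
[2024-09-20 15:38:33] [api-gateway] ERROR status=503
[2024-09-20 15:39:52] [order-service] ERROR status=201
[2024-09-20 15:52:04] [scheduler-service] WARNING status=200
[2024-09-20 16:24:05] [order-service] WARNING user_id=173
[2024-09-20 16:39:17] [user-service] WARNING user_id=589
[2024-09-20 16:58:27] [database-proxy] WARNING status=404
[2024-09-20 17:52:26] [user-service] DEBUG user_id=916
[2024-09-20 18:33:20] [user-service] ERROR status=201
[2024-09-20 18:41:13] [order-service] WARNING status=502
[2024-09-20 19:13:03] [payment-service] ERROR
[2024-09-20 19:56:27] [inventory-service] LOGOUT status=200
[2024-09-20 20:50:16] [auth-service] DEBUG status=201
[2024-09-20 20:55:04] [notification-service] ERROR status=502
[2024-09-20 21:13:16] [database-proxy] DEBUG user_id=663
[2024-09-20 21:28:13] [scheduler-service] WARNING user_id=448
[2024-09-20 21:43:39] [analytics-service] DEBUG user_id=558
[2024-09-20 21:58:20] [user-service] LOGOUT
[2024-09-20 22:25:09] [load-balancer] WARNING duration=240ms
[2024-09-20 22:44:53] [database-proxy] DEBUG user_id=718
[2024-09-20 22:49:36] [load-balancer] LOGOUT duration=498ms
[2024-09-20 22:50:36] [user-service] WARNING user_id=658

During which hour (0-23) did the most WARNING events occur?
15

To find the peak hour:

1. Group all WARNING events by hour
2. Count events in each hour
3. Find hour with maximum count
4. Peak hour: 15 (with 5 events)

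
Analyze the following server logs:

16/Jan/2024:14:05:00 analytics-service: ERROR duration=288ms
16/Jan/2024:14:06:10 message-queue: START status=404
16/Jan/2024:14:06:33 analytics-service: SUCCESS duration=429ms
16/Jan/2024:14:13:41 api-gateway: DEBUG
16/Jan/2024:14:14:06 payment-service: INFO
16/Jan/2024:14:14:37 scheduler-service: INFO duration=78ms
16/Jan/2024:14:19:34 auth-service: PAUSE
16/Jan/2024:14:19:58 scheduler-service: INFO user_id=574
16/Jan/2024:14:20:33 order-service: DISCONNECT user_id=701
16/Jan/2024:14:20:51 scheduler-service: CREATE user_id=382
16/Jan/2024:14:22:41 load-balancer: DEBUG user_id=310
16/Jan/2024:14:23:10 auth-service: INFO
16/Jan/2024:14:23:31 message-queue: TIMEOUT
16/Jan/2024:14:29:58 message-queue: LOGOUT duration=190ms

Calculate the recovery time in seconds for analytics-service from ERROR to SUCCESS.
93

To calculate recovery time:

1. Find ERROR event for analytics-service: 16/Jan/2024:14:05:00
2. Find next SUCCESS event for analytics-service: 16/Jan/2024:14:06:33
3. Recovery time: 16/Jan/2024:14:06:33 - 16/Jan/2024:14:05:00 = 93 seconds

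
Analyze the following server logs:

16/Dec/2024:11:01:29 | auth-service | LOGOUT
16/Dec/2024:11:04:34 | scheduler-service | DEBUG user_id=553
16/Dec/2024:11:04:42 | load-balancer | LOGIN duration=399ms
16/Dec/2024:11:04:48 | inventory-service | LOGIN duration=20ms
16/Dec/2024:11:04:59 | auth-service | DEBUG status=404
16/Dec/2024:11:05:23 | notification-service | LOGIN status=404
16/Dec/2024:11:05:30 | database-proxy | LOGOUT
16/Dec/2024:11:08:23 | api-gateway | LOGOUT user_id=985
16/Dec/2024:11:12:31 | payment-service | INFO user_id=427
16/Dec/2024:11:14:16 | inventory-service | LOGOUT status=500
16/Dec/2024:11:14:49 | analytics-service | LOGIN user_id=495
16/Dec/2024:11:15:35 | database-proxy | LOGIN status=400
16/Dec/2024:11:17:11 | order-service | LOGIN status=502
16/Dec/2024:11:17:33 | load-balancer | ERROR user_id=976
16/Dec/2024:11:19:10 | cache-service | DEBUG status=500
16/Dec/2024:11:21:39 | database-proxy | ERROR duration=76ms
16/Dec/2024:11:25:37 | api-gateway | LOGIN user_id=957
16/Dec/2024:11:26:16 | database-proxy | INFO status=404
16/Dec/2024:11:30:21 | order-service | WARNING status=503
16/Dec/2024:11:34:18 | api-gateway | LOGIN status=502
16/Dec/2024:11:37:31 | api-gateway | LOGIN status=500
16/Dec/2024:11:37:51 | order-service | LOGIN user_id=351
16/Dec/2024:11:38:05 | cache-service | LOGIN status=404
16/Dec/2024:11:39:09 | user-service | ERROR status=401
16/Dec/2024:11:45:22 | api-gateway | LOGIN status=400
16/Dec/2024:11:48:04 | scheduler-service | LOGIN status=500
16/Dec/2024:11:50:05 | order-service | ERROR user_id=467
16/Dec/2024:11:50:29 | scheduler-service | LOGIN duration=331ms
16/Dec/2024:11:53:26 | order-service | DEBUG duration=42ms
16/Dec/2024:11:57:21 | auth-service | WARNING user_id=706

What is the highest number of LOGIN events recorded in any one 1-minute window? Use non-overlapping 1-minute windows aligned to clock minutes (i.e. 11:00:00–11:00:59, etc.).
2

To find the burst window:

1. Divide the log period into non-overlapping 1-minute windows starting at 11:00
2. Count LOGIN events in each window
3. Find the window with maximum count
4. Maximum events in a window: 2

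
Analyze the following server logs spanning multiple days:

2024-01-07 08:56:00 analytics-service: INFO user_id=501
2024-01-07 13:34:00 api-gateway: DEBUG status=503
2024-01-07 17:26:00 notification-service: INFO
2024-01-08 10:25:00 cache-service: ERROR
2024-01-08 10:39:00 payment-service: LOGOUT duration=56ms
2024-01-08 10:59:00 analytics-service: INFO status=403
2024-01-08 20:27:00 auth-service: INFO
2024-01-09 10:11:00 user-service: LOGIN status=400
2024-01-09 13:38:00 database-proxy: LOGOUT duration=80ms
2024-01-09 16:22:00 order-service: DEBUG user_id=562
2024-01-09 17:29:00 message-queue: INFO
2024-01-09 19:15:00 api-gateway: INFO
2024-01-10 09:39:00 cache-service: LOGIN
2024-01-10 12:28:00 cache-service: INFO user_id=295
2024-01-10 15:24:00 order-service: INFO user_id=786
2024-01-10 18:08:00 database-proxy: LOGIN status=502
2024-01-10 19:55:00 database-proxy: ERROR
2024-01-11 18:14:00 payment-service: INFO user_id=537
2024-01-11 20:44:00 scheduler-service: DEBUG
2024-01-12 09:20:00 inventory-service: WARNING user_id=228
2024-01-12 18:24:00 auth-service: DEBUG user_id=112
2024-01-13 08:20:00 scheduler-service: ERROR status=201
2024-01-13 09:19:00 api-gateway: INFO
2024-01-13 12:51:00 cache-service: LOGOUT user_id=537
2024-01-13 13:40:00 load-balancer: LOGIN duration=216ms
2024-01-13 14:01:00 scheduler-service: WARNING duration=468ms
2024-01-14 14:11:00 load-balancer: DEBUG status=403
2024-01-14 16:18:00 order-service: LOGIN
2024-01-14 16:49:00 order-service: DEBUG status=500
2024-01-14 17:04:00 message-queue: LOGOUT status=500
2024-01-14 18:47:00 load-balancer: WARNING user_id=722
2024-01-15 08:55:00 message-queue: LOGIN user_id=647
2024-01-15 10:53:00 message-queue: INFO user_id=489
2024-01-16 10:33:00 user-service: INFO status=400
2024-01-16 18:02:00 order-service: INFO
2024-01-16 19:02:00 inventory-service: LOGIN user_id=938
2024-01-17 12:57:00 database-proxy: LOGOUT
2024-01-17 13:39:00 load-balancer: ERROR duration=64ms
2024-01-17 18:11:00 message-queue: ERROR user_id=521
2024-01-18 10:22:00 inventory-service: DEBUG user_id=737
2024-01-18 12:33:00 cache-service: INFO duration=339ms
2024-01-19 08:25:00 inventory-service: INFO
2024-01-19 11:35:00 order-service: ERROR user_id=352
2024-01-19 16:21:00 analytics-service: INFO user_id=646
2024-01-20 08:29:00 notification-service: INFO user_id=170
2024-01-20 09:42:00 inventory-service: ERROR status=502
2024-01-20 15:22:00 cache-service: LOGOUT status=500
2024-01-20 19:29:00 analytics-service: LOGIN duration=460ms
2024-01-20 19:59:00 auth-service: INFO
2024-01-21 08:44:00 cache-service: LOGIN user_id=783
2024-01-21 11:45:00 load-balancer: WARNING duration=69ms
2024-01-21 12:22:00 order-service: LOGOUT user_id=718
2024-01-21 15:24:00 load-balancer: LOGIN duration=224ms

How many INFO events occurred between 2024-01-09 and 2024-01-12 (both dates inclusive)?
5

To filter by date range:

1. Date range: 2024-01-09 through 2024-01-12, both dates inclusive
2. Filter for INFO events whose date falls in this range
3. Count matching events: 5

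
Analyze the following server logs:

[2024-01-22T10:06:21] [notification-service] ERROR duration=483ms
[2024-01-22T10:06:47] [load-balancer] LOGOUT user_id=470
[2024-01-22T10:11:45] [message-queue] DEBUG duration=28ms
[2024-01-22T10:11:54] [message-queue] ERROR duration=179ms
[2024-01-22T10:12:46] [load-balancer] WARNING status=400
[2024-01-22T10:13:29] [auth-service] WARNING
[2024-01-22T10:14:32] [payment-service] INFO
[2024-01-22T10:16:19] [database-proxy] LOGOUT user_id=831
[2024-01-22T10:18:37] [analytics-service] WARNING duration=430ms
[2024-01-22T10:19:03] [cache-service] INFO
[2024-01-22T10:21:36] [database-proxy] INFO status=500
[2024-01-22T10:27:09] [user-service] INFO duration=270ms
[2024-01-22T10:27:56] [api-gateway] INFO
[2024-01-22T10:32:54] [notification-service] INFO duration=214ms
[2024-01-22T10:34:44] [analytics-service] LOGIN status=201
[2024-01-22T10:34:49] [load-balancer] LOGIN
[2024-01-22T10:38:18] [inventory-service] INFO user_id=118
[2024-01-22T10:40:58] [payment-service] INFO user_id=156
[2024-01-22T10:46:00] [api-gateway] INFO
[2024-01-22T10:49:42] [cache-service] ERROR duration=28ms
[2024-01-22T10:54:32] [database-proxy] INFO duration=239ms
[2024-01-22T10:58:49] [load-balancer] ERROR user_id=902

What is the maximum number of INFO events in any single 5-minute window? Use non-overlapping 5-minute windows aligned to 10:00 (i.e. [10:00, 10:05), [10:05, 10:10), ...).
2

To find the burst window:

1. Divide the log period into non-overlapping 5-minute windows starting at 10:00
2. Count INFO events in each window
3. Find the window with maximum count
4. Maximum events in a window: 2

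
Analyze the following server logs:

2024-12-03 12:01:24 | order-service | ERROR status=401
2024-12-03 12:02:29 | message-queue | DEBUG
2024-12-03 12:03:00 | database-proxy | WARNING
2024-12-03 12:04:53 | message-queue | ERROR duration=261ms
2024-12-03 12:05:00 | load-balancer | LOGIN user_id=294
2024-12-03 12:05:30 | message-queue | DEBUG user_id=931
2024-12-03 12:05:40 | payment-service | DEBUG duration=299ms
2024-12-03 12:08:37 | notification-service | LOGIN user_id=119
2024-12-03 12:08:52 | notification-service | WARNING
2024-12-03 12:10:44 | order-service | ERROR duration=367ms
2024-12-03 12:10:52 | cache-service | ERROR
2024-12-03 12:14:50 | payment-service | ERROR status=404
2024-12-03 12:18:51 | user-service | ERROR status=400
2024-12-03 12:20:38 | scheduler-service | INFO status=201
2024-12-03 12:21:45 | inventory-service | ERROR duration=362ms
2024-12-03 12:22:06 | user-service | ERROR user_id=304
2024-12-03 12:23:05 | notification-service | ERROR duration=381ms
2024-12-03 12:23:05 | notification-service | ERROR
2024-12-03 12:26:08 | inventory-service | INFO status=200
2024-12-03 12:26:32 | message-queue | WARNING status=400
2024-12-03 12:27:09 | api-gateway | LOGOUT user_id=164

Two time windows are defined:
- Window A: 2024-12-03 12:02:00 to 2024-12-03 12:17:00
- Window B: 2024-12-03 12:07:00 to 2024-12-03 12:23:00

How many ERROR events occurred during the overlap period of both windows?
3

To find overlap events:

1. Window A: 2024-12-03 12:02:00 to 2024-12-03 12:17:00
2. Window B: 2024-12-03 12:07:00 to 2024-12-03 12:23:00
3. Overlap period: 2024-12-03 12:07:00 to 2024-12-03 12:17:00
4. Count ERROR events in overlap: 3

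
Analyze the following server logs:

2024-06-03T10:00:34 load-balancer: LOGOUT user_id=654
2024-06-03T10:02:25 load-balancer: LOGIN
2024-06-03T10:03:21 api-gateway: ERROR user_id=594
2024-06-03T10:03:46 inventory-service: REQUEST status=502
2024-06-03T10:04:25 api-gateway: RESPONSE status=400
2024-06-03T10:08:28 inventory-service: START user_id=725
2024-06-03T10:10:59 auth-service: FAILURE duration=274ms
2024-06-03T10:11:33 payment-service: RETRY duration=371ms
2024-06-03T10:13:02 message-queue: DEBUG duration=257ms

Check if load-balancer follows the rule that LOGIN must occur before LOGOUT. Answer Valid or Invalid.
Invalid

To validate ordering:

1. Required order: LOGIN → LOGOUT
2. Rule: LOGIN must occur before LOGOUT
3. Check actual order of events for load-balancer
4. Result: Invalid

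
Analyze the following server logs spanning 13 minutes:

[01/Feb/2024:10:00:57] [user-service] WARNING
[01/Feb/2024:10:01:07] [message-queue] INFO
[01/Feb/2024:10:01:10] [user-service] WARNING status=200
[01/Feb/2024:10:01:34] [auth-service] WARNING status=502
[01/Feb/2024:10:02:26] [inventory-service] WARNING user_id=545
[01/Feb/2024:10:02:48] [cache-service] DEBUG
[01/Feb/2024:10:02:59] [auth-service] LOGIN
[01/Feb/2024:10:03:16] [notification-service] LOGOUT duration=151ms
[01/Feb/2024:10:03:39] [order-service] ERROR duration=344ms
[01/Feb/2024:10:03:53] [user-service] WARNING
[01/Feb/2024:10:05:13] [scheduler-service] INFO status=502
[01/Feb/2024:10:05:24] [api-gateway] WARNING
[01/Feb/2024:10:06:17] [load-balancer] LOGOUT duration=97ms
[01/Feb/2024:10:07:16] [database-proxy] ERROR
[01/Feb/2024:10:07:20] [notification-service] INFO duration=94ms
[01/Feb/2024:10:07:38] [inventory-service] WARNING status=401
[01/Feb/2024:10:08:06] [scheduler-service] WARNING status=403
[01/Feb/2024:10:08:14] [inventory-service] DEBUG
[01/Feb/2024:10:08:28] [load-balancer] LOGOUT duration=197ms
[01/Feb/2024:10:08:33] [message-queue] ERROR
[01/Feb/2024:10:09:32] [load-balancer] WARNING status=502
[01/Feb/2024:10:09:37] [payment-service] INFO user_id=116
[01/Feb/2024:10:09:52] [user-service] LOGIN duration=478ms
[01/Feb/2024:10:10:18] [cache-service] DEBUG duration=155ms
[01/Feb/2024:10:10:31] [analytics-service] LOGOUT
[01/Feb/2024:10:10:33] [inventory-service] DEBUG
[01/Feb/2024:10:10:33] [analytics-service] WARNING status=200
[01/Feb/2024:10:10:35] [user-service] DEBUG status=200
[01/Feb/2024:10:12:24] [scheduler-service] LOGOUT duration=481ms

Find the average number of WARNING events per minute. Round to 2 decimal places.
0.77

To calculate the rate:

1. Count total WARNING events: 10
2. Total time period: 13 minutes
3. Rate = 10 / 13 = 0.77 events per minute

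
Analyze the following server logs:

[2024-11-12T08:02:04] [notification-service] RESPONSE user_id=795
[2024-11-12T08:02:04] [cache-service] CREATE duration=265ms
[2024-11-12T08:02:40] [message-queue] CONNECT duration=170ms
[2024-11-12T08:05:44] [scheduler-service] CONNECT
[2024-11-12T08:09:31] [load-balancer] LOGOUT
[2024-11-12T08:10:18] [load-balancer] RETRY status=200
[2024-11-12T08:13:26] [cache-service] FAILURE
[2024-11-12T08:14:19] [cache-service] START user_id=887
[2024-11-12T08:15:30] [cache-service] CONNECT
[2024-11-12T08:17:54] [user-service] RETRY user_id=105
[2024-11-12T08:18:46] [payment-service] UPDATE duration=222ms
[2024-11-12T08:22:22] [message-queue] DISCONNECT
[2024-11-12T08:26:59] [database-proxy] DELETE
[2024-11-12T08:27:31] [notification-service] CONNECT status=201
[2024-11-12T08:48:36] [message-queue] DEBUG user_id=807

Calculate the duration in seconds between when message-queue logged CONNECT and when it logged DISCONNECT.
1182

To find the time between events:

1. Locate the first CONNECT event for message-queue: 2024-11-12T08:02:40
2. Locate the first DISCONNECT event for message-queue: 2024-11-12T08:22:22
3. Calculate the difference: 2024-11-12T08:22:22 - 2024-11-12T08:02:40 = 1182 seconds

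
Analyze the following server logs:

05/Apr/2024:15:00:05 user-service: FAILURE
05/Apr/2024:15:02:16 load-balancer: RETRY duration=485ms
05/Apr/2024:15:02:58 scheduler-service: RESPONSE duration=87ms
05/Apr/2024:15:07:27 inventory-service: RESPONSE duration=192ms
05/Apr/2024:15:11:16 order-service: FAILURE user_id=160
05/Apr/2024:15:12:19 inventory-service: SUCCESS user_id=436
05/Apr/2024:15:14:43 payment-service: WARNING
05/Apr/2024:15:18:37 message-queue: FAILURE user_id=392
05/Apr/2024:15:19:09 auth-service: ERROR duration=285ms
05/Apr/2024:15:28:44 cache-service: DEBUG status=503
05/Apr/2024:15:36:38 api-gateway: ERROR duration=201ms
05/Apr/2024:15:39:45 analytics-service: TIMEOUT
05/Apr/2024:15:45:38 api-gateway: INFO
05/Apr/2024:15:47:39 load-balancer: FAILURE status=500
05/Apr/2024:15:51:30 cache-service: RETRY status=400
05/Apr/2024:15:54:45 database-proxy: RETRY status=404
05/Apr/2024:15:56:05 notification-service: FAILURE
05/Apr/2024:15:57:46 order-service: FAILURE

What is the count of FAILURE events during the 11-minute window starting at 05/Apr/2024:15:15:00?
1

To count events in the time window:

1. Window boundaries: 05/Apr/2024:15:15:00 to 05/Apr/2024:15:26:00
2. Filter for FAILURE events within this window
3. Count matching events: 1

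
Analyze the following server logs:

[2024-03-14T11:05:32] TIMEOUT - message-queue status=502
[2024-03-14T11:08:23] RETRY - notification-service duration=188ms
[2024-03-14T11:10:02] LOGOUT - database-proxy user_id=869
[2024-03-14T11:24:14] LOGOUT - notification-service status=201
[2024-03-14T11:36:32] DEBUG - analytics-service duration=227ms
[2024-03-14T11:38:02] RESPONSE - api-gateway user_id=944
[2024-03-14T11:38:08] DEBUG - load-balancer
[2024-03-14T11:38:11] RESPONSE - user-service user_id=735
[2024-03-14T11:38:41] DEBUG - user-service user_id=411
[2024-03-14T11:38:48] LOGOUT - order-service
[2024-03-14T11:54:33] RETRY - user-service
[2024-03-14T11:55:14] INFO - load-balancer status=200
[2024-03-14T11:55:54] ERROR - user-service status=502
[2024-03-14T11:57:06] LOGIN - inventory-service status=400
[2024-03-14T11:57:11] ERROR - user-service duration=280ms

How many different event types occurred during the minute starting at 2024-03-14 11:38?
3

To count unique event types:

1. Filter events in the minute starting at 2024-03-14 11:38
2. Extract event types from matching entries
3. Count unique types: 3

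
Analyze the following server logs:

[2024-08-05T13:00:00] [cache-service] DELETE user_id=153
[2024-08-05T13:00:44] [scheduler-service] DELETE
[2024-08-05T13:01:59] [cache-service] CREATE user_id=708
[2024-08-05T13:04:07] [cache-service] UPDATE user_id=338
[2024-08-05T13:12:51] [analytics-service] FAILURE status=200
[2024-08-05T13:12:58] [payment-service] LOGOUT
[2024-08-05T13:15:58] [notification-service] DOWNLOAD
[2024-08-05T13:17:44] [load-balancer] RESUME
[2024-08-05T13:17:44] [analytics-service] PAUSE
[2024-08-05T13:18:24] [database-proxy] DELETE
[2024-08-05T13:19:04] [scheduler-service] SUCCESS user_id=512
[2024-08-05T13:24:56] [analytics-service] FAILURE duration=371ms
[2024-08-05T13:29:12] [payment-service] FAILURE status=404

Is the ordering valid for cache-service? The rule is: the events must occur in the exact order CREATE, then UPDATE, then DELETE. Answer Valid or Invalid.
Invalid

To validate ordering:

1. Required order: CREATE → UPDATE → DELETE
2. Rule: the events must occur in the exact order CREATE, then UPDATE, then DELETE
3. Check actual order of events for cache-service
4. Result: Invalid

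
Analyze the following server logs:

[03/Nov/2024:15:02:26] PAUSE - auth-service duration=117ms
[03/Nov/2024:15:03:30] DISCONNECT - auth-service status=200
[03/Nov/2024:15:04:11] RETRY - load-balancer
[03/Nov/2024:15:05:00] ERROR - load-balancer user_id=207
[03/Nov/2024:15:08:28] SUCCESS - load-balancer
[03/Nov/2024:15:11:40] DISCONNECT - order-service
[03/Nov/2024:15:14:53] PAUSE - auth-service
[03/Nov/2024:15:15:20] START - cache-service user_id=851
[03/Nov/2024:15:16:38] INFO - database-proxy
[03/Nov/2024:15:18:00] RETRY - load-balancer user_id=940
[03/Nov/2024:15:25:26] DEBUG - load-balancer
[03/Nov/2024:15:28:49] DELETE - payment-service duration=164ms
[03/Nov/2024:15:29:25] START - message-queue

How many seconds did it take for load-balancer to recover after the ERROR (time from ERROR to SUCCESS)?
208

To calculate recovery time:

1. Find ERROR event for load-balancer: 03/Nov/2024:15:05:00
2. Find next SUCCESS event for load-balancer: 03/Nov/2024:15:08:28
3. Recovery time: 03/Nov/2024:15:08:28 - 03/Nov/2024:15:05:00 = 208 seconds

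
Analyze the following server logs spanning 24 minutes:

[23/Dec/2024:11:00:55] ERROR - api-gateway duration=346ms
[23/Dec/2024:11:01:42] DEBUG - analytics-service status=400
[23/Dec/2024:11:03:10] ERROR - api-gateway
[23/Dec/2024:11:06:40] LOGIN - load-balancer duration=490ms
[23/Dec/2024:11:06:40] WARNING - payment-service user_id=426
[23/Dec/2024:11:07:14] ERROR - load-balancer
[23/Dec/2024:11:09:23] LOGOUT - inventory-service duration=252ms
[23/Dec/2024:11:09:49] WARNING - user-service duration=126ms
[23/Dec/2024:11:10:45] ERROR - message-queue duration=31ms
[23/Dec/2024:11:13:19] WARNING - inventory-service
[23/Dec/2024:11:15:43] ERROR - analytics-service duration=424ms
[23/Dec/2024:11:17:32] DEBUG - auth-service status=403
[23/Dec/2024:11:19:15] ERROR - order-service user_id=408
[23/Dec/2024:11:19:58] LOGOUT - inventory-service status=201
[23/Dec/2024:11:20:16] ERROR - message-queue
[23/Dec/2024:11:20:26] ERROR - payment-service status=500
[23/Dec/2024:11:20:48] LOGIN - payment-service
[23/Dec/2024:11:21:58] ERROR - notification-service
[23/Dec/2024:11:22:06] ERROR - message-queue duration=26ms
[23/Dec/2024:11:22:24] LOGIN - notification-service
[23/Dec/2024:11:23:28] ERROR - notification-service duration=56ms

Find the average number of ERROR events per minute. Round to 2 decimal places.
0.46

To calculate the rate:

1. Count total ERROR events: 11
2. Total time period: 24 minutes
3. Rate = 11 / 24 = 0.46 events per minute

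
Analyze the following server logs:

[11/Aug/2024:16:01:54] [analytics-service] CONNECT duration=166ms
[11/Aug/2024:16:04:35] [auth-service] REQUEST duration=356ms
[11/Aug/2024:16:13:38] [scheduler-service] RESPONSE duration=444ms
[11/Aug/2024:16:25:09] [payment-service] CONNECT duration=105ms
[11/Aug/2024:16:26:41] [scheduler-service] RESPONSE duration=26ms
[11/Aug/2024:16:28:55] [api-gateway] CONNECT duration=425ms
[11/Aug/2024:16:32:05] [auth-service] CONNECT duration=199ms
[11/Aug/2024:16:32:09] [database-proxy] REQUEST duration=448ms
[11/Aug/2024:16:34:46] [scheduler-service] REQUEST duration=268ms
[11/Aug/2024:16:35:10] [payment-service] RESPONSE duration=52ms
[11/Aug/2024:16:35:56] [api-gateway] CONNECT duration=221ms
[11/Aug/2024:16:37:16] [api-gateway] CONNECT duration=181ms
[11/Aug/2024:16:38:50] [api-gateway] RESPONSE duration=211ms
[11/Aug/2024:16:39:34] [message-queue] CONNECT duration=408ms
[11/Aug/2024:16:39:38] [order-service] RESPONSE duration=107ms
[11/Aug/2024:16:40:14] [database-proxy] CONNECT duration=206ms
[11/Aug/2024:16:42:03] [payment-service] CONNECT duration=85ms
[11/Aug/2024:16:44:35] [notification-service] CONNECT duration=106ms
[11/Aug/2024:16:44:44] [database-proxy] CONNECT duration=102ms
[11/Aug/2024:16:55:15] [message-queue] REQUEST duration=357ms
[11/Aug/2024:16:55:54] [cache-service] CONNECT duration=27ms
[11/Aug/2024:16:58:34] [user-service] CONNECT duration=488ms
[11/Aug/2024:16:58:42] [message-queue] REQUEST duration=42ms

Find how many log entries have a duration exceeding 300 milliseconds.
7

To count timeouts:

1. Threshold: 300ms
2. Extract duration from each log entry
3. Count entries where duration > 300
4. Timeout count: 7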